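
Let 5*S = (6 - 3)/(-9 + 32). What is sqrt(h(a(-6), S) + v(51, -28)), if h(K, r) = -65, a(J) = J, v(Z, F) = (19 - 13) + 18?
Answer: I*sqrt(41) ≈ 6.4031*I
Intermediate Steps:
v(Z, F) = 24 (v(Z, F) = 6 + 18 = 24)
S = 3/115 (S = ((6 - 3)/(-9 + 32))/5 = (3/23)/5 = (3*(1/23))/5 = (1/5)*(3/23) = 3/115 ≈ 0.026087)
sqrt(h(a(-6), S) + v(51, -28)) = sqrt(-65 + 24) = sqrt(-41) = I*sqrt(41)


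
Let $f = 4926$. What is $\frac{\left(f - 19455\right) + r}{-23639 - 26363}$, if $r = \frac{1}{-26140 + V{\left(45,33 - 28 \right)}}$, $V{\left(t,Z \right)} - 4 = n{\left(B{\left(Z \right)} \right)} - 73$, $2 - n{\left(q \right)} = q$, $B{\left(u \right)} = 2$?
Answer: $\frac{190395281}{655251209} \approx 0.29057$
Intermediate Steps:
$n{\left(q \right)} = 2 - q$
$V{\left(t,Z \right)} = -69$ ($V{\left(t,Z \right)} = 4 + \left(\left(2 - 2\right) - 73\right) = 4 + \left(0 - 73\right) = 4 - 73 = -69$)
$r = - \frac{1}{26209}$ ($r = \frac{1}{-26140 - 69} = \frac{1}{-26209} = - \frac{1}{26209} \approx -3.8155 \cdot 10^{-5}$)
$\frac{\left(f - 19455\right) + r}{-23639 - 26363} = \frac{\left(4926 - 19455\right) - \frac{1}{26209}}{-23639 - 26363} = \frac{-14529 - \frac{1}{26209}}{-50002} = \left(- \frac{380790562}{26209}\right) \left(- \frac{1}{50002}\right) = \frac{190395281}{655251209}$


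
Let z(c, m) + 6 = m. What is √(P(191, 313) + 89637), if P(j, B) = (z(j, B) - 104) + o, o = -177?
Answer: √89663 ≈ 299.44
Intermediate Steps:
z(c, m) = -6 + m
P(j, B) = -287 + B (P(j, B) = ((-6 + B) - 104) - 177 = (-110 + B) - 177 = -287 + B)
√(P(191, 313) + 89637) = √((-287 + 313) + 89637) = √(26 + 89637) = √89663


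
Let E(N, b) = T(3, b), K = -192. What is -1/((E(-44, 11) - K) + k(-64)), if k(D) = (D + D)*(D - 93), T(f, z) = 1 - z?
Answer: -1/20278 ≈ -4.9315e-5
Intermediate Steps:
E(N, b) = 1 - b
k(D) = 2*D*(-93 + D) (k(D) = (2*D)*(-93 + D) = 2*D*(-93 + D))
-1/((E(-44, 11) - K) + k(-64)) = -1/(((1 - 1*11) - 1*(-192)) + 2*(-64)*(-93 - 64)) = -1/(((1 - 11) + 192) + 2*(-64)*(-157)) = -1/((-10 + 192) + 20096) = -1/(182 + 20096) = -1/20278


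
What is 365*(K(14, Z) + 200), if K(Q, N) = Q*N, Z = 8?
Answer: 113880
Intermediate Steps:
K(Q, N) = N*Q
365*(K(14, Z) + 200) = 365*(8*14 + 200) = 365*(112 + 200) = 365*312 = 113880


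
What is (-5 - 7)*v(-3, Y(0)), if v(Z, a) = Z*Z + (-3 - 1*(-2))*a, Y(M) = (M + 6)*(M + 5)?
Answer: 252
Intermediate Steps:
Y(M) = (5 + M)*(6 + M) (Y(M) = (6 + M)*(5 + M) = (5 + M)*(6 + M))
v(Z, a) = Z² - a (v(Z, a) = Z² + (-3 + 2)*a = Z² - a)
(-5 - 7)*v(-3, Y(0)) = (-5 - 7)*((-3)² - (30 + 0² + 11*0)) = -12*(9 - (30 + 0 + 0)) = -12*(9 - 1*30) = -12*(9 - 30) = -12*(-21) = 252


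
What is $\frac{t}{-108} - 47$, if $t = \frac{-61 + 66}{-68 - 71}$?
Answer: $- \frac{705559}{15012} \approx -47.0$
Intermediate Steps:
$t = - \frac{5}{139}$ ($t = \frac{5}{-139} = 5 \left(- \frac{1}{139}\right) = - \frac{5}{139} \approx -0.035971$)
$\frac{t}{-108} - 47 = \frac{1}{-108} \left(- \frac{5}{139}\right) - 47 = \left(- \frac{1}{108}\right) \left(- \frac{5}{139}\right) - 47 = \frac{5}{15012} - 47 = - \frac{705559}{15012}$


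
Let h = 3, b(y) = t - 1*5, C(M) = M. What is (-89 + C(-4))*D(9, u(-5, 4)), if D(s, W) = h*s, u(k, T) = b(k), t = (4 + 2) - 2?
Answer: -2511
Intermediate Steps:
t = 4 (t = 6 - 2 = 4)
b(y) = -1 (b(y) = 4 - 1*5 = 4 - 5 = -1)
u(k, T) = -1
D(s, W) = 3*s
(-89 + C(-4))*D(9, u(-5, 4)) = (-89 - 4)*(3*9) = -93*27 = -2511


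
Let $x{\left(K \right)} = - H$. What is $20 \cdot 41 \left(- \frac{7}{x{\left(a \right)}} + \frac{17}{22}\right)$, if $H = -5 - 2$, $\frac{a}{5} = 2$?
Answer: $- \frac{2050}{11} \approx -186.36$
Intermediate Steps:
$a = 10$ ($a = 5 \cdot 2 = 10$)
$H = -7$ ($H = -5 - 2 = -7$)
$x{\left(K \right)} = 7$ ($x{\left(K \right)} = \left(-1\right) \left(-7\right) = 7$)
$20 \cdot 41 \left(- \frac{7}{x{\left(a \right)}} + \frac{17}{22}\right) = 20 \cdot 41 \left(- \frac{7}{7} + \frac{17}{22}\right) = 820 \left(\left(-7\right) \frac{1}{7} + 17 \cdot \frac{1}{22}\right) = 820 \left(-1 + \frac{17}{22}\right) = 820 \left(- \frac{5}{22}\right) = - \frac{2050}{11}$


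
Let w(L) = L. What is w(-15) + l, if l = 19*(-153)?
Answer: -2922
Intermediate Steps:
l = -2907
w(-15) + l = -15 - 2907 = -2922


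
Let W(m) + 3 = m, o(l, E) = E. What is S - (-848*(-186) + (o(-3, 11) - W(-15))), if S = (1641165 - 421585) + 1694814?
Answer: 2756637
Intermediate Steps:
W(m) = -3 + m
S = 2914394 (S = 1219580 + 1694814 = 2914394)
S - (-848*(-186) + (o(-3, 11) - W(-15))) = 2914394 - (-848*(-186) + (11 - (-3 - 15))) = 2914394 - (157728 + (11 - 1*(-18))) = 2914394 - (157728 + (11 + 18)) = 2914394 - (157728 + 29) = 2914394 - 1*157757 = 2914394 - 157757 = 2756637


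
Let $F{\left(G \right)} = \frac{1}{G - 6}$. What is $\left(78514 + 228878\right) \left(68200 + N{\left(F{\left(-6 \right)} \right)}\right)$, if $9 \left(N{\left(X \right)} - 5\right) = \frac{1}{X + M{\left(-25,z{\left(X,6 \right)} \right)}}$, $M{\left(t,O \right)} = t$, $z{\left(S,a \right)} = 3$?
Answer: $\frac{6310666669504}{301} \approx 2.0966 \cdot 10^{10}$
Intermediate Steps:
$F{\left(G \right)} = \frac{1}{-6 + G}$
$N{\left(X \right)} = 5 + \frac{1}{9 \left(-25 + X\right)}$ ($N{\left(X \right)} = 5 + \frac{1}{9 \left(X - 25\right)} = 5 + \frac{1}{9 \left(-25 + X\right)}$)
$\left(78514 + 228878\right) \left(68200 + N{\left(F{\left(-6 \right)} \right)}\right) = \left(78514 + 228878\right) \left(68200 + \frac{-1124 + \frac{45}{-6 - 6}}{9 \left(-25 + \frac{1}{-6 - 6}\right)}\right) = 307392 \left(68200 + \frac{-1124 + \frac{45}{-12}}{9 \left(-25 + \frac{1}{-12}\right)}\right) = 307392 \left(68200 + \frac{-1124 + 45 \left(- \frac{1}{12}\right)}{9 \left(-25 - \frac{1}{12}\right)}\right) = 307392 \left(68200 + \frac{-1124 - \frac{15}{4}}{9 \left(- \frac{301}{12}\right)}\right) = 307392 \left(68200 + \frac{1}{9} \left(- \frac{12}{301}\right) \left(- \frac{4511}{4}\right)\right) = 307392 \left(68200 + \frac{4511}{903}\right) = 307392 \cdot \frac{61589111}{903} = \frac{6310666669504}{301}$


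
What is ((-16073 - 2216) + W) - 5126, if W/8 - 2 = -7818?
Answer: -85943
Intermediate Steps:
W = -62528 (W = 16 + 8*(-7818) = 16 - 62544 = -62528)
((-16073 - 2216) + W) - 5126 = ((-16073 - 2216) - 62528) - 5126 = (-18289 - 62528) - 5126 = -80817 - 5126 = -85943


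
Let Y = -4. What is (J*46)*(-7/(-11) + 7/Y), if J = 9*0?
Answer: 0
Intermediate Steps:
J = 0
(J*46)*(-7/(-11) + 7/Y) = (0*46)*(-7/(-11) + 7/(-4)) = 0*(-7*(-1/11) + 7*(-¼)) = 0*(7/11 - 7/4) = 0*(-49/44) = 0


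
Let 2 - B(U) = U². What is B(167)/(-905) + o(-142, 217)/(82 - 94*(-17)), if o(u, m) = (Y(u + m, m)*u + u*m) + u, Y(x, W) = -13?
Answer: 2050561/152040 ≈ 13.487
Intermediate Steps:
o(u, m) = -12*u + m*u (o(u, m) = (-13*u + u*m) + u = (-13*u + m*u) + u = -12*u + m*u)
B(U) = 2 - U²
B(167)/(-905) + o(-142, 217)/(82 - 94*(-17)) = (2 - 1*167²)/(-905) + (-142*(-12 + 217))/(82 - 94*(-17)) = (2 - 1*27889)*(-1/905) + (-142*205)/(82 + 1598) = (2 - 27889)*(-1/905) - 29110/1680 = -27887*(-1/905) - 29110*1/1680 = 27887/905 - 2911/168 = 2050561/152040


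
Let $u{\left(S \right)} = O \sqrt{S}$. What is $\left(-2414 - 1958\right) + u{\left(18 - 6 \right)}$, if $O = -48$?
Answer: $-4372 - 96 \sqrt{3} \approx -4538.3$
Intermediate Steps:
$u{\left(S \right)} = - 48 \sqrt{S}$
$\left(-2414 - 1958\right) + u{\left(18 - 6 \right)} = \left(-2414 - 1958\right) - 48 \sqrt{18 - 6} = -4372 - 48 \sqrt{12} = -4372 - 48 \cdot 2 \sqrt{3} = -4372 - 96 \sqrt{3}$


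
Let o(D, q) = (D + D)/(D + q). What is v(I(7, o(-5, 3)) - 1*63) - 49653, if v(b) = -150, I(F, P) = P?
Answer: -49803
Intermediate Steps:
o(D, q) = 2*D/(D + q) (o(D, q) = (2*D)/(D + q) = 2*D/(D + q))
v(I(7, o(-5, 3)) - 1*63) - 49653 = -150 - 49653 = -49803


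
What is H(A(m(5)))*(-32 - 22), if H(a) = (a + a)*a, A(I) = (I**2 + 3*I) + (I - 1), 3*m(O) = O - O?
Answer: -108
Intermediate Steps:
m(O) = 0 (m(O) = (O - O)/3 = (1/3)*0 = 0)
A(I) = -1 + I**2 + 4*I (A(I) = (I**2 + 3*I) + (-1 + I) = -1 + I**2 + 4*I)
H(a) = 2*a**2 (H(a) = (2*a)*a = 2*a**2)
H(A(m(5)))*(-32 - 22) = (2*(-1 + 0**2 + 4*0)**2)*(-32 - 22) = (2*(-1 + 0 + 0)**2)*(-54) = (2*(-1)**2)*(-54) = (2*1)*(-54) = 2*(-54) = -108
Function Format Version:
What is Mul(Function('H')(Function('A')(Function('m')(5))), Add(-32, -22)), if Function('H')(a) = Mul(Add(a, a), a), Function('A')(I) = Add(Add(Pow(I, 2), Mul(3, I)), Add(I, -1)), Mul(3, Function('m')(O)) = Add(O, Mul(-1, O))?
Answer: -108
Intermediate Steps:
Function('m')(O) = 0 (Function('m')(O) = Mul(Rational(1, 3), Add(O, Mul(-1, O))) = Mul(Rational(1, 3), 0) = 0)
Function('A')(I) = Add(-1, Pow(I, 2), Mul(4, I)) (Function('A')(I) = Add(Add(Pow(I, 2), Mul(3, I)), Add(-1, I)) = Add(-1, Pow(I, 2), Mul(4, I)))
Function('H')(a) = Mul(2, Pow(a, 2)) (Function('H')(a) = Mul(Mul(2, a), a) = Mul(2, Pow(a, 2)))
Mul(Function('H')(Function('A')(Function('m')(5))), Add(-32, -22)) = Mul(Mul(2, Pow(Add(-1, Pow(0, 2), Mul(4, 0)), 2)), Add(-32, -22)) = Mul(Mul(2, Pow(Add(-1, 0, 0), 2)), -54) = Mul(Mul(2, Pow(-1, 2)), -54) = Mul(Mul(2, 1), -54) = Mul(2, -54) = -108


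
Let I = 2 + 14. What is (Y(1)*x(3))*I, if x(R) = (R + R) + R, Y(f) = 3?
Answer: 432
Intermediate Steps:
x(R) = 3*R (x(R) = 2*R + R = 3*R)
I = 16
(Y(1)*x(3))*I = (3*(3*3))*16 = (3*9)*16 = 27*16 = 432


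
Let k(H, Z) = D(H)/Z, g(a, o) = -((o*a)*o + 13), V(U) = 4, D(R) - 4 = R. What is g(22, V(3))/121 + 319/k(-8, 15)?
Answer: -580445/484 ≈ -1199.3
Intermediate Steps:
D(R) = 4 + R
g(a, o) = -13 - a*o**2 (g(a, o) = -((a*o)*o + 13) = -(a*o**2 + 13) = -(13 + a*o**2) = -13 - a*o**2)
k(H, Z) = (4 + H)/Z
g(22, V(3))/121 + 319/k(-8, 15) = (-13 - 1*22*4**2)/121 + 319/(((4 - 8)/15)) = (-13 - 1*22*16)*(1/121) + 319/(((1/15)*(-4))) = (-13 - 352)*(1/121) + 319/(-4/15) = -365*1/121 + 319*(-15/4) = -365/121 - 4785/4 = -580445/484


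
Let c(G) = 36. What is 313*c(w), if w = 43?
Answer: 11268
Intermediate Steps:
313*c(w) = 313*36 = 11268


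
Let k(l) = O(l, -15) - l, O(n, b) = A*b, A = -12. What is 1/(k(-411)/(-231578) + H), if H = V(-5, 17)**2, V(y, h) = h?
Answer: 231578/66925451 ≈ 0.0034602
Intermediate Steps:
O(n, b) = -12*b
k(l) = 180 - l (k(l) = -12*(-15) - l = 180 - l)
H = 289 (H = 17**2 = 289)
1/(k(-411)/(-231578) + H) = 1/((180 - 1*(-411))/(-231578) + 289) = 1/((180 + 411)*(-1/231578) + 289) = 1/(591*(-1/231578) + 289) = 1/(-591/231578 + 289) = 1/(66925451/231578) = 231578/66925451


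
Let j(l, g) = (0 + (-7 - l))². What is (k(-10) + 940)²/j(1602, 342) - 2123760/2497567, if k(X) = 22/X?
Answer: -82540739006193/161647593813175 ≈ -0.51062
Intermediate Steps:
j(l, g) = (-7 - l)²
(k(-10) + 940)²/j(1602, 342) - 2123760/2497567 = (22/(-10) + 940)²/((7 + 1602)²) - 2123760/2497567 = (22*(-⅒) + 940)²/(1609²) - 2123760*1/2497567 = (-11/5 + 940)²/2588881 - 2123760/2497567 = (4689/5)²*(1/2588881) - 2123760/2497567 = (21986721/25)*(1/2588881) - 2123760/2497567 = 21986721/64722025 - 2123760/2497567 = -82540739006193/161647593813175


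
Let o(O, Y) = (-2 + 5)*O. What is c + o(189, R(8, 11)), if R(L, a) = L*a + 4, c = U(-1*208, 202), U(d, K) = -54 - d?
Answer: 721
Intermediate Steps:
c = 154 (c = -54 - (-1)*208 = -54 - 1*(-208) = -54 + 208 = 154)
R(L, a) = 4 + L*a
o(O, Y) = 3*O
c + o(189, R(8, 11)) = 154 + 3*189 = 154 + 567 = 721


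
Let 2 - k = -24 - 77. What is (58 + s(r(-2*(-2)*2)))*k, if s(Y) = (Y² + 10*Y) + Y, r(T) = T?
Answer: 21630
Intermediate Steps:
k = 103 (k = 2 - (-24 - 77) = 2 - 1*(-101) = 2 + 101 = 103)
s(Y) = Y² + 11*Y
(58 + s(r(-2*(-2)*2)))*k = (58 + (-2*(-2)*2)*(11 - 2*(-2)*2))*103 = (58 + (4*2)*(11 + 4*2))*103 = (58 + 8*(11 + 8))*103 = (58 + 8*19)*103 = (58 + 152)*103 = 210*103 = 21630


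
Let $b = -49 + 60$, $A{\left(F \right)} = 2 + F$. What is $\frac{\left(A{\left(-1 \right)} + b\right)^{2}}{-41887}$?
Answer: $- \frac{144}{41887} \approx -0.0034378$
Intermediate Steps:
$b = 11$
$\frac{\left(A{\left(-1 \right)} + b\right)^{2}}{-41887} = \frac{\left(\left(2 - 1\right) + 11\right)^{2}}{-41887} = \left(1 + 11\right)^{2} \left(- \frac{1}{41887}\right) = 12^{2} \left(- \frac{1}{41887}\right) = 144 \left(- \frac{1}{41887}\right) = - \frac{144}{41887}$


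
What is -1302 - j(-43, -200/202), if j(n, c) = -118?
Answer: -1184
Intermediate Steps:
-1302 - j(-43, -200/202) = -1302 - 1*(-118) = -1302 + 118 = -1184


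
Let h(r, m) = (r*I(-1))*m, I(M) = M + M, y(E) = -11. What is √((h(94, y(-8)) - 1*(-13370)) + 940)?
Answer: √16378 ≈ 127.98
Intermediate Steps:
I(M) = 2*M
h(r, m) = -2*m*r (h(r, m) = (r*(2*(-1)))*m = (r*(-2))*m = (-2*r)*m = -2*m*r)
√((h(94, y(-8)) - 1*(-13370)) + 940) = √((-2*(-11)*94 - 1*(-13370)) + 940) = √((2068 + 13370) + 940) = √(15438 + 940) = √16378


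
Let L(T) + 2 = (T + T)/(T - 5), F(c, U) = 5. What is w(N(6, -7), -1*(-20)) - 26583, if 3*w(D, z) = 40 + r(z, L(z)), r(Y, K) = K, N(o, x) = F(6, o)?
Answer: -239125/9 ≈ -26569.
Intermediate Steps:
N(o, x) = 5
L(T) = -2 + 2*T/(-5 + T) (L(T) = -2 + (T + T)/(T - 5) = -2 + (2*T)/(-5 + T) = -2 + 2*T/(-5 + T))
w(D, z) = 40/3 + 10/(3*(-5 + z)) (w(D, z) = (40 + 10/(-5 + z))/3 = 40/3 + 10/(3*(-5 + z)))
w(N(6, -7), -1*(-20)) - 26583 = 10*(-19 + 4*(-1*(-20)))/(3*(-5 - 1*(-20))) - 26583 = 10*(-19 + 4*20)/(3*(-5 + 20)) - 26583 = (10/3)*(-19 + 80)/15 - 26583 = (10/3)*(1/15)*61 - 26583 = 122/9 - 26583 = -239125/9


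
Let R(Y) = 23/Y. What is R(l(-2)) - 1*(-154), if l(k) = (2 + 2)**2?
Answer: 2487/16 ≈ 155.44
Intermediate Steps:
l(k) = 16 (l(k) = 4**2 = 16)
R(l(-2)) - 1*(-154) = 23/16 - 1*(-154) = 23*(1/16) + 154 = 23/16 + 154 = 2487/16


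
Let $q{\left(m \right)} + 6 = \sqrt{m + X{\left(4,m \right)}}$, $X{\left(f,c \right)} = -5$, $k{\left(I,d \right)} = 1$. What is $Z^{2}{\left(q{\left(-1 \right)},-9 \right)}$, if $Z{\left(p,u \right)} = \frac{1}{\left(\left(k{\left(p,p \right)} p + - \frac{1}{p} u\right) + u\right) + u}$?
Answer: $\frac{2 \left(2 \sqrt{6} + 5 i\right)}{3 \left(980 \sqrt{6} + 1801 i\right)} \approx 0.0015371 + 0.00023536 i$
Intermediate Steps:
$q{\left(m \right)} = -6 + \sqrt{-5 + m}$ ($q{\left(m \right)} = -6 + \sqrt{m - 5} = -6 + \sqrt{-5 + m}$)
$Z{\left(p,u \right)} = \frac{1}{p + 2 u - \frac{u}{p}}$ ($Z{\left(p,u \right)} = \frac{1}{\left(\left(1 p + - \frac{1}{p} u\right) + u\right) + u} = \frac{1}{\left(\left(p - \frac{u}{p}\right) + u\right) + u} = \frac{1}{\left(p + u - \frac{u}{p}\right) + u} = \frac{1}{p + 2 u - \frac{u}{p}}$)
$Z^{2}{\left(q{\left(-1 \right)},-9 \right)} = \left(\frac{-6 + \sqrt{-5 - 1}}{\left(-6 + \sqrt{-5 - 1}\right)^{2} - -9 + 2 \left(-6 + \sqrt{-5 - 1}\right) \left(-9\right)}\right)^{2} = \left(\frac{-6 + \sqrt{-6}}{\left(-6 + \sqrt{-6}\right)^{2} + 9 + 2 \left(-6 + \sqrt{-6}\right) \left(-9\right)}\right)^{2} = \left(\frac{-6 + i \sqrt{6}}{\left(-6 + i \sqrt{6}\right)^{2} + 9 + 2 \left(-6 + i \sqrt{6}\right) \left(-9\right)}\right)^{2} = \left(\frac{-6 + i \sqrt{6}}{\left(-6 + i \sqrt{6}\right)^{2} + 9 + \left(108 - 18 i \sqrt{6}\right)}\right)^{2} = \left(\frac{-6 + i \sqrt{6}}{117 + \left(-6 + i \sqrt{6}\right)^{2} - 18 i \sqrt{6}}\right)^{2} = \frac{\left(-6 + i \sqrt{6}\right)^{2}}{\left(117 + \left(-6 + i \sqrt{6}\right)^{2} - 18 i \sqrt{6}\right)^{2}}$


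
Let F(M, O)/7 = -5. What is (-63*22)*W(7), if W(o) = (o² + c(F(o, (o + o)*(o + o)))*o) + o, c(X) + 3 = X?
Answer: 291060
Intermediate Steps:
F(M, O) = -35 (F(M, O) = 7*(-5) = -35)
c(X) = -3 + X
W(o) = o² - 37*o (W(o) = (o² + (-3 - 35)*o) + o = (o² - 38*o) + o = o² - 37*o)
(-63*22)*W(7) = (-63*22)*(7*(-37 + 7)) = -9702*(-30) = -1386*(-210) = 291060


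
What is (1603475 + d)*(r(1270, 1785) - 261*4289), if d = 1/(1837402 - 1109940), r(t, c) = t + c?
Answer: -651106788145052337/363731 ≈ -1.7901e+12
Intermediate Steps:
r(t, c) = c + t
d = 1/727462 ≈ 1.3746e-6
(1603475 + d)*(r(1270, 1785) - 261*4289) = (1603475 + 1/727462)*((1785 + 1270) - 261*4289) = 1166467130451*(3055 - 1119429)/727462 = (1166467130451/727462)*(-1116374) = -651106788145052337/363731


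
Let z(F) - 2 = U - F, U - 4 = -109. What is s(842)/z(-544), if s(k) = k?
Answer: 842/441 ≈ 1.9093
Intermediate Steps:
U = -105 (U = 4 - 109 = -105)
z(F) = -103 - F (z(F) = 2 + (-105 - F) = -103 - F)
s(842)/z(-544) = 842/(-103 - 1*(-544)) = 842/(-103 + 544) = 842/441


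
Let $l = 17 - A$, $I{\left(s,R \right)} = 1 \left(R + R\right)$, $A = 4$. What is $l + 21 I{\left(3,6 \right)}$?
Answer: $265$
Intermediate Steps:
$I{\left(s,R \right)} = 2 R$ ($I{\left(s,R \right)} = 1 \cdot 2 R = 2 R$)
$l = 13$ ($l = 17 - 4 = 13$)
$l + 21 I{\left(3,6 \right)} = 13 + 21 \cdot 2 \cdot 6 = 13 + 21 \cdot 12 = 13 + 252 = 265$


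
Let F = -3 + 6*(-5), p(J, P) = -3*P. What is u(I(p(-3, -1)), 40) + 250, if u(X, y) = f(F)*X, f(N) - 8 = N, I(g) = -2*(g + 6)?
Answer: 700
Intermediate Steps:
F = -33 (F = -3 - 30 = -33)
I(g) = -12 - 2*g (I(g) = -2*(6 + g) = -12 - 2*g)
f(N) = 8 + N
u(X, y) = -25*X (u(X, y) = (8 - 33)*X = -25*X)
u(I(p(-3, -1)), 40) + 250 = -25*(-12 - (-6)*(-1)) + 250 = -25*(-12 - 2*3) + 250 = -25*(-12 - 6) + 250 = -25*(-18) + 250 = 450 + 250 = 700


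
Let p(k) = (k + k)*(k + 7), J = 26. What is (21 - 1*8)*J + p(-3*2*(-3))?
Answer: 1238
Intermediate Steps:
p(k) = 2*k*(7 + k) (p(k) = (2*k)*(7 + k) = 2*k*(7 + k))
(21 - 1*8)*J + p(-3*2*(-3)) = (21 - 1*8)*26 + 2*(-3*2*(-3))*(7 - 3*2*(-3)) = (21 - 8)*26 + 2*(-6*(-3))*(7 - 6*(-3)) = 13*26 + 2*18*(7 + 18) = 338 + 2*18*25 = 338 + 900 = 1238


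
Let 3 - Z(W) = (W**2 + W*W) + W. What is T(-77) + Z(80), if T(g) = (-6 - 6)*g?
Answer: -11953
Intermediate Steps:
Z(W) = 3 - W - 2*W**2 (Z(W) = 3 - ((W**2 + W*W) + W) = 3 - ((W**2 + W**2) + W) = 3 - (2*W**2 + W) = 3 - (W + 2*W**2) = 3 + (-W - 2*W**2) = 3 - W - 2*W**2)
T(g) = -12*g
T(-77) + Z(80) = -12*(-77) + (3 - 1*80 - 2*80**2) = 924 + (3 - 80 - 2*6400) = 924 + (3 - 80 - 12800) = 924 - 12877 = -11953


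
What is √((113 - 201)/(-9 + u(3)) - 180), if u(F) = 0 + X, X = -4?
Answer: 2*I*√7319/13 ≈ 13.162*I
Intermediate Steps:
u(F) = -4 (u(F) = 0 - 4 = -4)
√((113 - 201)/(-9 + u(3)) - 180) = √((113 - 201)/(-9 - 4) - 180) = √(-88/(-13) - 180) = √(-88*(-1/13) - 180) = √(88/13 - 180) = √(-2252/13) = 2*I*√7319/13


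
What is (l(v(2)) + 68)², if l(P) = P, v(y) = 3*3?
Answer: 5929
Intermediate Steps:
v(y) = 9
(l(v(2)) + 68)² = (9 + 68)² = 77² = 5929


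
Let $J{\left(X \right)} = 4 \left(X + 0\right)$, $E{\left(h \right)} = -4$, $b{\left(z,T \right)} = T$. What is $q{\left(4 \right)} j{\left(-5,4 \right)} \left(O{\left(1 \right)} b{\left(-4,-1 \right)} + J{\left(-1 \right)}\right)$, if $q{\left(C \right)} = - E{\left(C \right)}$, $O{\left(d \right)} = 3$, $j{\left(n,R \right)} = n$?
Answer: $140$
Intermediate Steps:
$J{\left(X \right)} = 4 X$
$q{\left(C \right)} = 4$ ($q{\left(C \right)} = \left(-1\right) \left(-4\right) = 4$)
$q{\left(4 \right)} j{\left(-5,4 \right)} \left(O{\left(1 \right)} b{\left(-4,-1 \right)} + J{\left(-1 \right)}\right) = 4 \left(- 5 \left(3 \left(-1\right) + 4 \left(-1\right)\right)\right) = 4 \left(- 5 \left(-3 - 4\right)\right) = 4 \left(\left(-5\right) \left(-7\right)\right) = 4 \cdot 35 = 140$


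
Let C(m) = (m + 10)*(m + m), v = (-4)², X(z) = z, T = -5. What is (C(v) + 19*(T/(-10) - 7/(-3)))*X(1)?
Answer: 5315/6 ≈ 885.83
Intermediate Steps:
v = 16
C(m) = 2*m*(10 + m) (C(m) = (10 + m)*(2*m) = 2*m*(10 + m))
(C(v) + 19*(T/(-10) - 7/(-3)))*X(1) = (2*16*(10 + 16) + 19*(-5/(-10) - 7/(-3)))*1 = (2*16*26 + 19*(-5*(-⅒) - 7*(-⅓)))*1 = (832 + 19*(½ + 7/3))*1 = (832 + 19*(17/6))*1 = (832 + 323/6)*1 = (5315/6)*1 = 5315/6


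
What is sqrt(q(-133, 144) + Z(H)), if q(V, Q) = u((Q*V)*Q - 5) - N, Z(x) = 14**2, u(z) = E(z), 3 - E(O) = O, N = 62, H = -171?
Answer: sqrt(2758030) ≈ 1660.7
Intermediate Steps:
E(O) = 3 - O
u(z) = 3 - z
Z(x) = 196
q(V, Q) = -54 - V*Q**2 (q(V, Q) = (3 - ((Q*V)*Q - 5)) - 1*62 = (3 - (V*Q**2 - 5)) - 62 = (3 - (-5 + V*Q**2)) - 62 = (3 + (5 - V*Q**2)) - 62 = (8 - V*Q**2) - 62 = -54 - V*Q**2)
sqrt(q(-133, 144) + Z(H)) = sqrt((-54 - 1*(-133)*144**2) + 196) = sqrt((-54 - 1*(-133)*20736) + 196) = sqrt((-54 + 2757888) + 196) = sqrt(2757834 + 196) = sqrt(2758030)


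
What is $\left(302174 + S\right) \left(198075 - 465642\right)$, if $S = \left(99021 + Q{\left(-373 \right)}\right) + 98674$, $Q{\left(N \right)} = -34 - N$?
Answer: $-133839153936$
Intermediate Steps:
$S = 198034$ ($S = \left(99021 - -339\right) + 98674 = \left(99021 + \left(-34 + 373\right)\right) + 98674 = \left(99021 + 339\right) + 98674 = 99360 + 98674 = 198034$)
$\left(302174 + S\right) \left(198075 - 465642\right) = \left(302174 + 198034\right) \left(198075 - 465642\right) = 500208 \left(-267567\right) = -133839153936$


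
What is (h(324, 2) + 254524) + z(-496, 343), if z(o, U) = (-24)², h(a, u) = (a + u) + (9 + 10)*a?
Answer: 261582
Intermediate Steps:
h(a, u) = u + 20*a (h(a, u) = (a + u) + 19*a = u + 20*a)
z(o, U) = 576
(h(324, 2) + 254524) + z(-496, 343) = ((2 + 20*324) + 254524) + 576 = ((2 + 6480) + 254524) + 576 = (6482 + 254524) + 576 = 261006 + 576 = 261582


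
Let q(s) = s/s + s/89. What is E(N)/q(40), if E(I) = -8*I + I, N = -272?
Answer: 169456/129 ≈ 1313.6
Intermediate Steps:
q(s) = 1 + s/89 (q(s) = 1 + s*(1/89) = 1 + s/89)
E(I) = -7*I
E(N)/q(40) = (-7*(-272))/(1 + (1/89)*40) = 1904/(1 + 40/89) = 1904/(129/89) = 1904*(89/129) = 169456/129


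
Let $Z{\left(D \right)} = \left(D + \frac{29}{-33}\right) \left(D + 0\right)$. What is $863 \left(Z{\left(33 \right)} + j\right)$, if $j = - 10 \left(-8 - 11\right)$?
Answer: $1078750$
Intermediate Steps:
$Z{\left(D \right)} = D \left(- \frac{29}{33} + D\right)$ ($Z{\left(D \right)} = \left(D + 29 \left(- \frac{1}{33}\right)\right) D = \left(D - \frac{29}{33}\right) D = \left(- \frac{29}{33} + D\right) D = D \left(- \frac{29}{33} + D\right)$)
$j = 190$ ($j = \left(-10\right) \left(-19\right) = 190$)
$863 \left(Z{\left(33 \right)} + j\right) = 863 \left(\frac{1}{33} \cdot 33 \left(-29 + 33 \cdot 33\right) + 190\right) = 863 \left(\frac{1}{33} \cdot 33 \left(-29 + 1089\right) + 190\right) = 863 \left(\frac{1}{33} \cdot 33 \cdot 1060 + 190\right) = 863 \left(1060 + 190\right) = 863 \cdot 1250 = 1078750$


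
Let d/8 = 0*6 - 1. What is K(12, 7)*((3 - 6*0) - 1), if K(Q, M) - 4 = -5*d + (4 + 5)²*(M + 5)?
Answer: 2032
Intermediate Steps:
d = -8 (d = 8*(0*6 - 1) = 8*(0 - 1) = 8*(-1) = -8)
K(Q, M) = 449 + 81*M (K(Q, M) = 4 + (-5*(-8) + (4 + 5)²*(M + 5)) = 4 + (40 + 9²*(5 + M)) = 4 + (40 + 81*(5 + M)) = 4 + (40 + (405 + 81*M)) = 4 + (445 + 81*M) = 449 + 81*M)
K(12, 7)*((3 - 6*0) - 1) = (449 + 81*7)*((3 - 6*0) - 1) = (449 + 567)*((3 + 0) - 1) = 1016*(3 - 1) = 1016*2 = 2032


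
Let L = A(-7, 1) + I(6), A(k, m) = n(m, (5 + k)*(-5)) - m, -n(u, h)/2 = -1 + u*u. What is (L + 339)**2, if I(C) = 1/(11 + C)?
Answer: 33028009/289 ≈ 1.1428e+5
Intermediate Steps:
n(u, h) = 2 - 2*u**2 (n(u, h) = -2*(-1 + u*u) = -2*(-1 + u**2) = 2 - 2*u**2)
A(k, m) = 2 - m - 2*m**2 (A(k, m) = (2 - 2*m**2) - m = 2 - m - 2*m**2)
L = -16/17 (L = (2 - 1*1 - 2*1**2) + 1/(11 + 6) = (2 - 1 - 2*1) + 1/17 = (2 - 1 - 2) + 1/17 = -1 + 1/17 = -16/17 ≈ -0.94118)
(L + 339)**2 = (-16/17 + 339)**2 = (5747/17)**2 = 33028009/289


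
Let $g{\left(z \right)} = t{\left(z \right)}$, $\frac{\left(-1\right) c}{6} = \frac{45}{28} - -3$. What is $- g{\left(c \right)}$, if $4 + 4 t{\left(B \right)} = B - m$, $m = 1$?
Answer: $\frac{457}{56} \approx 8.1607$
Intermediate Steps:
$t{\left(B \right)} = - \frac{5}{4} + \frac{B}{4}$ ($t{\left(B \right)} = -1 + \frac{B - 1}{4} = -1 + \frac{-1 + B}{4} = -1 + \left(- \frac{1}{4} + \frac{B}{4}\right) = - \frac{5}{4} + \frac{B}{4}$)
$c = - \frac{387}{14}$ ($c = - 6 \left(\frac{45}{28} - -3\right) = - 6 \left(45 \cdot \frac{1}{28} + 3\right) = - 6 \left(\frac{45}{28} + 3\right) = \left(-6\right) \frac{129}{28} = - \frac{387}{14} \approx -27.643$)
$g{\left(z \right)} = - \frac{5}{4} + \frac{z}{4}$
$- g{\left(c \right)} = - (- \frac{5}{4} + \frac{1}{4} \left(- \frac{387}{14}\right)) = - (- \frac{5}{4} - \frac{387}{56}) = \left(-1\right) \left(- \frac{457}{56}\right) = \frac{457}{56}$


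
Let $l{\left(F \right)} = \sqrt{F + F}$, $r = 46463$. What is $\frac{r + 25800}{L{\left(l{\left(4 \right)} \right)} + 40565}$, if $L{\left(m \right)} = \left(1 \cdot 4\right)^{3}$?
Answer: $\frac{72263}{40629} \approx 1.7786$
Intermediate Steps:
$l{\left(F \right)} = \sqrt{2} \sqrt{F}$ ($l{\left(F \right)} = \sqrt{2 F} = \sqrt{2} \sqrt{F}$)
$L{\left(m \right)} = 64$ ($L{\left(m \right)} = 4^{3} = 64$)
$\frac{r + 25800}{L{\left(l{\left(4 \right)} \right)} + 40565} = \frac{46463 + 25800}{64 + 40565} = \frac{72263}{40629}$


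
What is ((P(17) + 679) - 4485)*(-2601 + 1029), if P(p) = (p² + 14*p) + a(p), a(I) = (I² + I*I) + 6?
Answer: 4236540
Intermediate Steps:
a(I) = 6 + 2*I² (a(I) = (I² + I²) + 6 = 2*I² + 6 = 6 + 2*I²)
P(p) = 6 + 3*p² + 14*p (P(p) = (p² + 14*p) + (6 + 2*p²) = 6 + 3*p² + 14*p)
((P(17) + 679) - 4485)*(-2601 + 1029) = (((6 + 3*17² + 14*17) + 679) - 4485)*(-2601 + 1029) = (((6 + 3*289 + 238) + 679) - 4485)*(-1572) = (((6 + 867 + 238) + 679) - 4485)*(-1572) = ((1111 + 679) - 4485)*(-1572) = (1790 - 4485)*(-1572) = -2695*(-1572) = 4236540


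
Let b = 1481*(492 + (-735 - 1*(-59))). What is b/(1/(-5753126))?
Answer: 1567749847504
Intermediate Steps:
b = -272504 (b = 1481*(492 + (-735 + 59)) = 1481*(492 - 676) = 1481*(-184) = -272504)
b/(1/(-5753126)) = -272504/(1/(-5753126)) = -272504/(-1/5753126) = -272504*(-5753126) = 1567749847504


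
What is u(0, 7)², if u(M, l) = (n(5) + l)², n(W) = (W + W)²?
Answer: 131079601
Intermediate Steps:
n(W) = 4*W² (n(W) = (2*W)² = 4*W²)
u(M, l) = (100 + l)² (u(M, l) = (4*5² + l)² = (4*25 + l)² = (100 + l)²)
u(0, 7)² = ((100 + 7)²)² = (107²)² = 11449² = 131079601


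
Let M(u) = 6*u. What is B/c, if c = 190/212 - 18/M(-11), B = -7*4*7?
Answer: -228536/1363 ≈ -167.67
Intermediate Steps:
B = -196 (B = -28*7 = -196)
c = 1363/1166 (c = 190/212 - 18/(6*(-11)) = 190*(1/212) - 18/(-66) = 95/106 - 18*(-1/66) = 95/106 + 3/11 = 1363/1166 ≈ 1.1690)
B/c = -196/1363/1166 = -196*1166/1363 = -228536/1363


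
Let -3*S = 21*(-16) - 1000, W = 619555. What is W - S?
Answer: 1857329/3 ≈ 6.1911e+5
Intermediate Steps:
S = 1336/3 (S = -(21*(-16) - 1000)/3 = -(-336 - 1000)/3 = -⅓*(-1336) = 1336/3 ≈ 445.33)
W - S = 619555 - 1*1336/3 = 619555 - 1336/3 = 1857329/3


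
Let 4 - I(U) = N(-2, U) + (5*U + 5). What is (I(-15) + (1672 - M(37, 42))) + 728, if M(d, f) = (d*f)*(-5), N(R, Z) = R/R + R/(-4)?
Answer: 20485/2 ≈ 10243.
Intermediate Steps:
N(R, Z) = 1 - R/4 (N(R, Z) = 1 + R*(-¼) = 1 - R/4)
M(d, f) = -5*d*f
I(U) = -5/2 - 5*U (I(U) = 4 - ((1 - ¼*(-2)) + (5*U + 5)) = 4 - ((1 + ½) + (5 + 5*U)) = 4 - (3/2 + (5 + 5*U)) = 4 - (13/2 + 5*U) = 4 + (-13/2 - 5*U) = -5/2 - 5*U)
(I(-15) + (1672 - M(37, 42))) + 728 = ((-5/2 - 5*(-15)) + (1672 - (-5)*37*42)) + 728 = ((-5/2 + 75) + (1672 - 1*(-7770))) + 728 = (145/2 + (1672 + 7770)) + 728 = (145/2 + 9442) + 728 = 19029/2 + 728 = 20485/2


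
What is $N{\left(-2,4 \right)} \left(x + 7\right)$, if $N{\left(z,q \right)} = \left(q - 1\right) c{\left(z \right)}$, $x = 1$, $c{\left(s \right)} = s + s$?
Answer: $-96$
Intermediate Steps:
$c{\left(s \right)} = 2 s$
$N{\left(z,q \right)} = 2 z \left(-1 + q\right)$ ($N{\left(z,q \right)} = \left(q - 1\right) 2 z = \left(-1 + q\right) 2 z = 2 z \left(-1 + q\right)$)
$N{\left(-2,4 \right)} \left(x + 7\right) = 2 \left(-2\right) \left(-1 + 4\right) \left(1 + 7\right) = 2 \left(-2\right) 3 \cdot 8 = \left(-12\right) 8 = -96$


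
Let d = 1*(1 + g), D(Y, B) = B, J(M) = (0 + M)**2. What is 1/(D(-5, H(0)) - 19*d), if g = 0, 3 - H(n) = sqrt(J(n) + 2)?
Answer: -8/127 + sqrt(2)/254 ≈ -0.057424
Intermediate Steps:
J(M) = M**2
H(n) = 3 - sqrt(2 + n**2) (H(n) = 3 - sqrt(n**2 + 2) = 3 - sqrt(2 + n**2))
d = 1 (d = 1*(1 + 0) = 1*1 = 1)
1/(D(-5, H(0)) - 19*d) = 1/((3 - sqrt(2 + 0**2)) - 19*1) = 1/((3 - sqrt(2 + 0)) - 19) = 1/((3 - sqrt(2)) - 19) = 1/(-16 - sqrt(2))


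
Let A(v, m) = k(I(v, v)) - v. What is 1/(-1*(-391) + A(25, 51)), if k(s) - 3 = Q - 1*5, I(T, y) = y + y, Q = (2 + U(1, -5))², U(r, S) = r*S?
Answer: 1/373 ≈ 0.0026810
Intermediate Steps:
U(r, S) = S*r
Q = 9 (Q = (2 - 5*1)² = (2 - 5)² = (-3)² = 9)
I(T, y) = 2*y
k(s) = 7 (k(s) = 3 + (9 - 1*5) = 3 + (9 - 5) = 3 + 4 = 7)
A(v, m) = 7 - v
1/(-1*(-391) + A(25, 51)) = 1/(-1*(-391) + (7 - 1*25)) = 1/(391 + (7 - 25)) = 1/(391 - 18) = 1/373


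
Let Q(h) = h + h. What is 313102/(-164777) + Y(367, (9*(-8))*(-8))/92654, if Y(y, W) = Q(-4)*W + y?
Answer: -29708971965/15267248158 ≈ -1.9459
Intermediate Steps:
Q(h) = 2*h
Y(y, W) = y - 8*W (Y(y, W) = (2*(-4))*W + y = -8*W + y = y - 8*W)
313102/(-164777) + Y(367, (9*(-8))*(-8))/92654 = 313102/(-164777) + (367 - 8*9*(-8)*(-8))/92654 = 313102*(-1/164777) + (367 - (-576)*(-8))*(1/92654) = -313102/164777 + (367 - 8*576)*(1/92654) = -313102/164777 + (367 - 4608)*(1/92654) = -313102/164777 - 4241*1/92654 = -313102/164777 - 4241/92654 = -29708971965/15267248158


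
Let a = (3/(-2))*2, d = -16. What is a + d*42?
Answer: -675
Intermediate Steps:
a = -3 (a = (3*(-½))*2 = -3/2*2 = -3)
a + d*42 = -3 - 16*42 = -3 - 672 = -675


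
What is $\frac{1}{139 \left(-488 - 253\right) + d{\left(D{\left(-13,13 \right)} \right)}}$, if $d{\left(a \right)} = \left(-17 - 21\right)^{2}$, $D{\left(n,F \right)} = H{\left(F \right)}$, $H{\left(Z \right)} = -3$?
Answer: $- \frac{1}{101555} \approx -9.8469 \cdot 10^{-6}$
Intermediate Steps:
$D{\left(n,F \right)} = -3$
$d{\left(a \right)} = 1444$ ($d{\left(a \right)} = \left(-38\right)^{2} = 1444$)
$\frac{1}{139 \left(-488 - 253\right) + d{\left(D{\left(-13,13 \right)} \right)}} = \frac{1}{139 \left(-488 - 253\right) + 1444} = \frac{1}{139 \left(-741\right) + 1444} = \frac{1}{-102999 + 1444} = \frac{1}{-101555} = - \frac{1}{101555}$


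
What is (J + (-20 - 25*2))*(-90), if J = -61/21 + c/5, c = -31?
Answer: 49836/7 ≈ 7119.4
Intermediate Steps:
J = -956/105 (J = -61/21 - 31/5 = -956/105 ≈ -9.1048)
(J + (-20 - 25*2))*(-90) = (-956/105 + (-20 - 25*2))*(-90) = (-956/105 + (-20 - 50))*(-90) = (-956/105 - 70)*(-90) = -8306/105*(-90) = 49836/7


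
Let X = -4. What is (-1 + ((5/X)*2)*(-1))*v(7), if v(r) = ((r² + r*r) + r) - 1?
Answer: 156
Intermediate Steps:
v(r) = -1 + r + 2*r² (v(r) = ((r² + r²) + r) - 1 = (2*r² + r) - 1 = (r + 2*r²) - 1 = -1 + r + 2*r²)
(-1 + ((5/X)*2)*(-1))*v(7) = (-1 + ((5/(-4))*2)*(-1))*(-1 + 7 + 2*7²) = (-1 + ((5*(-¼))*2)*(-1))*(-1 + 7 + 2*49) = (-1 - 5/4*2*(-1))*(-1 + 7 + 98) = (-1 - 5/2*(-1))*104 = (-1 + 5/2)*104 = (3/2)*104 = 156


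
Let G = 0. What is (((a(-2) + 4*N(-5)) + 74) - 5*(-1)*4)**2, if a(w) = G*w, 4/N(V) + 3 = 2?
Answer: 6084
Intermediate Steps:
N(V) = -4 (N(V) = 4/(-3 + 2) = 4/(-1) = 4*(-1) = -4)
a(w) = 0 (a(w) = 0*w = 0)
(((a(-2) + 4*N(-5)) + 74) - 5*(-1)*4)**2 = (((0 + 4*(-4)) + 74) - 5*(-1)*4)**2 = (((0 - 16) + 74) + 5*4)**2 = ((-16 + 74) + 20)**2 = (58 + 20)**2 = 78**2 = 6084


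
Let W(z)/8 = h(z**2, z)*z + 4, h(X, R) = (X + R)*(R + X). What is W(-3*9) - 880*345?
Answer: -106749232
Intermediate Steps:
h(X, R) = (R + X)**2 (h(X, R) = (R + X)*(R + X) = (R + X)**2)
W(z) = 32 + 8*z*(z + z**2)**2 (W(z) = 8*((z + z**2)**2*z + 4) = 8*(z*(z + z**2)**2 + 4) = 8*(4 + z*(z + z**2)**2) = 32 + 8*z*(z + z**2)**2)
W(-3*9) - 880*345 = (32 + 8*(-3*9)**3*(1 - 3*9)**2) - 880*345 = (32 + 8*(-27)**3*(1 - 27)**2) - 303600 = (32 + 8*(-19683)*(-26)**2) - 303600 = (32 + 8*(-19683)*676) - 303600 = (32 - 106445664) - 303600 = -106445632 - 303600 = -106749232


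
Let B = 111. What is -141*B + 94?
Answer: -15557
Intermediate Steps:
-141*B + 94 = -141*111 + 94 = -15651 + 94 = -15557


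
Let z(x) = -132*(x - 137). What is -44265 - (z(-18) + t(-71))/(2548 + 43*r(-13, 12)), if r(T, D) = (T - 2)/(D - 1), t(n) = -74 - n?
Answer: -1212333522/27383 ≈ -44273.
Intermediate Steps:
z(x) = 18084 - 132*x (z(x) = -132*(-137 + x) = 18084 - 132*x)
r(T, D) = (-2 + T)/(-1 + D)
-44265 - (z(-18) + t(-71))/(2548 + 43*r(-13, 12)) = -44265 - ((18084 - 132*(-18)) + (-74 - 1*(-71)))/(2548 + 43*((-2 - 13)/(-1 + 12))) = -44265 - ((18084 + 2376) + (-74 + 71))/(2548 + 43*(-15/11)) = -44265 - (20460 - 3)/(2548 + 43*((1/11)*(-15))) = -44265 - 20457/(2548 + 43*(-15/11)) = -44265 - 20457/(2548 - 645/11) = -44265 - 20457/27383/11 = -44265 - 20457*11/27383 = -44265 - 1*225027/27383 = -44265 - 225027/27383 = -1212333522/27383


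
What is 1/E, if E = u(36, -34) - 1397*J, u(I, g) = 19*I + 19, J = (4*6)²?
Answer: -1/803969 ≈ -1.2438e-6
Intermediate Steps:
J = 576 (J = 24² = 576)
u(I, g) = 19 + 19*I
E = -803969 (E = (19 + 19*36) - 1397*576 = (19 + 684) - 804672 = 703 - 804672 = -803969)
1/E = 1/(-803969) = -1/803969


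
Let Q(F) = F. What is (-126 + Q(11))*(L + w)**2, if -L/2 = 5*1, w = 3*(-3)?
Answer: -41515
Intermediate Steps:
w = -9
L = -10 ≈ -10.000
(-126 + Q(11))*(L + w)**2 = (-126 + 11)*(-10 - 9)**2 = -115*(-19)**2 = -115*361 = -41515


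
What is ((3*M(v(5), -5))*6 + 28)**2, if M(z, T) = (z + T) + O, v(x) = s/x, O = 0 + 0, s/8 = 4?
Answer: 70756/25 ≈ 2830.2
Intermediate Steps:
s = 32 (s = 8*4 = 32)
O = 0
v(x) = 32/x
M(z, T) = T + z (M(z, T) = (z + T) + 0 = (T + z) + 0 = T + z)
((3*M(v(5), -5))*6 + 28)**2 = ((3*(-5 + 32/5))*6 + 28)**2 = ((3*(7/5))*6 + 28)**2 = ((21/5)*6 + 28)**2 = (126/5 + 28)**2 = (266/5)**2 = 70756/25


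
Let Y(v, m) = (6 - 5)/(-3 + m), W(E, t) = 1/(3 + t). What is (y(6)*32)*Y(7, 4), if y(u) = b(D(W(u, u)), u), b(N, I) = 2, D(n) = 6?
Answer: 64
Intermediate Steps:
Y(v, m) = 1/(-3 + m)
y(u) = 2
(y(6)*32)*Y(7, 4) = (2*32)/(-3 + 4) = 64/1 = 64*1 = 64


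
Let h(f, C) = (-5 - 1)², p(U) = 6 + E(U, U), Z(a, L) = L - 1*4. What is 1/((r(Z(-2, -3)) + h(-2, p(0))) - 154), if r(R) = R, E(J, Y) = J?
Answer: -1/125 ≈ -0.0080000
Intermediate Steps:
Z(a, L) = -4 + L (Z(a, L) = L - 4 = -4 + L)
p(U) = 6 + U
h(f, C) = 36 (h(f, C) = (-6)² = 36)
1/((r(Z(-2, -3)) + h(-2, p(0))) - 154) = 1/(((-4 - 3) + 36) - 154) = 1/((-7 + 36) - 154) = 1/(29 - 154) = 1/(-125) = -1/125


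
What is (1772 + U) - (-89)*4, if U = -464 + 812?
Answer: 2476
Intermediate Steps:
U = 348
(1772 + U) - (-89)*4 = (1772 + 348) - (-89)*4 = 2120 - 1*(-356) = 2120 + 356 = 2476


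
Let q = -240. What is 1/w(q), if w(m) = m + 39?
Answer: -1/201 ≈ -0.0049751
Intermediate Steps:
w(m) = 39 + m
1/w(q) = 1/(39 - 240) = 1/(-201) = -1/201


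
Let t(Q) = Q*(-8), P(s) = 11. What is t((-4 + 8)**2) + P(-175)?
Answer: -117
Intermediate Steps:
t(Q) = -8*Q
t((-4 + 8)**2) + P(-175) = -8*(-4 + 8)**2 + 11 = -8*4**2 + 11 = -8*16 + 11 = -128 + 11 = -117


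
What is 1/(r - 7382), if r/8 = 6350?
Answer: 1/43418 ≈ 2.3032e-5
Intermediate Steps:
r = 50800 (r = 8*6350 = 50800)
1/(r - 7382) = 1/(50800 - 7382) = 1/43418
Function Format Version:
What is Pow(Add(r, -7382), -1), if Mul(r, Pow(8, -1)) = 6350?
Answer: Rational(1, 43418) ≈ 2.3032e-5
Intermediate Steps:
r = 50800 (r = Mul(8, 6350) = 50800)
Pow(Add(r, -7382), -1) = Pow(Add(50800, -7382), -1) = Pow(43418, -1) = Rational(1, 43418)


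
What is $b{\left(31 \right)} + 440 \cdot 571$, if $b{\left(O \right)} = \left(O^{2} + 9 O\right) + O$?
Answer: $252511$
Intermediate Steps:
$b{\left(O \right)} = O^{2} + 10 O$
$b{\left(31 \right)} + 440 \cdot 571 = 31 \left(10 + 31\right) + 440 \cdot 571 = 31 \cdot 41 + 251240 = 1271 + 251240 = 252511$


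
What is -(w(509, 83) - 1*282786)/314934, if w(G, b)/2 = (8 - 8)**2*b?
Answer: 47131/52489 ≈ 0.89792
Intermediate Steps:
w(G, b) = 0 (w(G, b) = 2*((8 - 8)**2*b) = 2*(0**2*b) = 2*(0*b) = 2*0 = 0)
-(w(509, 83) - 1*282786)/314934 = -(0 - 1*282786)/314934 = -(0 - 282786)/314934 = -(-282786)/314934 = -1*(-47131/52489) = 47131/52489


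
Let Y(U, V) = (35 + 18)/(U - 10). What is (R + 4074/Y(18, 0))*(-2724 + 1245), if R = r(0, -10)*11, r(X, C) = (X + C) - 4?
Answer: -36131970/53 ≈ -6.8174e+5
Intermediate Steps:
Y(U, V) = 53/(-10 + U)
r(X, C) = -4 + C + X (r(X, C) = (C + X) - 4 = -4 + C + X)
R = -154 (R = (-4 - 10 + 0)*11 = -14*11 = -154)
(R + 4074/Y(18, 0))*(-2724 + 1245) = (-154 + 4074/((53/(-10 + 18))))*(-2724 + 1245) = (-154 + 4074/((53/8)))*(-1479) = (-154 + 4074/((53*(⅛))))*(-1479) = (-154 + 4074/(53/8))*(-1479) = (-154 + 4074*(8/53))*(-1479) = (-154 + 32592/53)*(-1479) = (24430/53)*(-1479) = -36131970/53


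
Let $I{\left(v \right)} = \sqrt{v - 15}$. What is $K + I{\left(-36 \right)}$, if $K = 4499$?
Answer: $4499 + i \sqrt{51} \approx 4499.0 + 7.1414 i$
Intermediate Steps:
$I{\left(v \right)} = \sqrt{-15 + v}$
$K + I{\left(-36 \right)} = 4499 + \sqrt{-15 - 36} = 4499 + \sqrt{-51} = 4499 + i \sqrt{51}$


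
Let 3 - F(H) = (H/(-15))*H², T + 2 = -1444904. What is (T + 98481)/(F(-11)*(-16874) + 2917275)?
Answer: -20196375/65459089 ≈ -0.30853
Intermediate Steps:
T = -1444906 (T = -2 - 1444904 = -1444906)
F(H) = 3 + H³/15 (F(H) = 3 - H/(-15)*H² = 3 - H*(-1/15)*H² = 3 - (-H/15)*H² = 3 - (-1)*H³/15 = 3 + H³/15)
(T + 98481)/(F(-11)*(-16874) + 2917275) = (-1444906 + 98481)/((3 + (1/15)*(-11)³)*(-16874) + 2917275) = -1346425/((3 + (1/15)*(-1331))*(-16874) + 2917275) = -1346425/((3 - 1331/15)*(-16874) + 2917275) = -1346425/(-1286/15*(-16874) + 2917275) = -1346425/(21699964/15 + 2917275) = -1346425/65459089/15 = -1346425*15/65459089 = -20196375/65459089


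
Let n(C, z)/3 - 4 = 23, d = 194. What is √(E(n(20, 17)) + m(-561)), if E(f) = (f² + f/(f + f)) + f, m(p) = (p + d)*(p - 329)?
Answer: √1333090/2 ≈ 577.30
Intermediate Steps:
n(C, z) = 81 (n(C, z) = 12 + 3*23 = 12 + 69 = 81)
m(p) = (-329 + p)*(194 + p) (m(p) = (p + 194)*(p - 329) = (194 + p)*(-329 + p) = (-329 + p)*(194 + p))
E(f) = ½ + f + f² (E(f) = (f² + f/((2*f))) + f = (f² + (1/(2*f))*f) + f = (f² + ½) + f = (½ + f²) + f = ½ + f + f²)
√(E(n(20, 17)) + m(-561)) = √((½ + 81 + 81²) + (-63826 + (-561)² - 135*(-561))) = √((½ + 81 + 6561) + (-63826 + 314721 + 75735)) = √(13285/2 + 326630) = √(666545/2) = √1333090/2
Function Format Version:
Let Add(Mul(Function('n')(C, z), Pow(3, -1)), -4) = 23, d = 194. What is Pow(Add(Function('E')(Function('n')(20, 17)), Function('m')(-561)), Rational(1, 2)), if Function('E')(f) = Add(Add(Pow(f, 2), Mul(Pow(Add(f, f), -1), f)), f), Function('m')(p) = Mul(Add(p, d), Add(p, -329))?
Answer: Mul(Rational(1, 2), Pow(1333090, Rational(1, 2))) ≈ 577.30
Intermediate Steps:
Function('n')(C, z) = 81 (Function('n')(C, z) = Add(12, Mul(3, 23)) = Add(12, 69) = 81)
Function('m')(p) = Mul(Add(-329, p), Add(194, p)) (Function('m')(p) = Mul(Add(p, 194), Add(p, -329)) = Mul(Add(194, p), Add(-329, p)) = Mul(Add(-329, p), Add(194, p)))
Function('E')(f) = Add(Rational(1, 2), f, Pow(f, 2)) (Function('E')(f) = Add(Add(Pow(f, 2), Mul(Pow(Mul(2, f), -1), f)), f) = Add(Add(Pow(f, 2), Mul(Mul(Rational(1, 2), Pow(f, -1)), f)), f) = Add(Add(Pow(f, 2), Rational(1, 2)), f) = Add(Add(Rational(1, 2), Pow(f, 2)), f) = Add(Rational(1, 2), f, Pow(f, 2)))
Pow(Add(Function('E')(Function('n')(20, 17)), Function('m')(-561)), Rational(1, 2)) = Pow(Add(Add(Rational(1, 2), 81, Pow(81, 2)), Add(-63826, Pow(-561, 2), Mul(-135, -561))), Rational(1, 2)) = Pow(Add(Add(Rational(1, 2), 81, 6561), Add(-63826, 314721, 75735)), Rational(1, 2)) = Pow(Add(Rational(13285, 2), 326630), Rational(1, 2)) = Pow(Rational(666545, 2), Rational(1, 2)) = Mul(Rational(1, 2), Pow(1333090, Rational(1, 2)))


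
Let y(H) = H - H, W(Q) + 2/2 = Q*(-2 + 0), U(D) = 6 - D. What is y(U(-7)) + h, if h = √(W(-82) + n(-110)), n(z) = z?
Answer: √53 ≈ 7.2801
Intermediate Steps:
W(Q) = -1 - 2*Q (W(Q) = -1 + Q*(-2 + 0) = -1 + Q*(-2) = -1 - 2*Q)
y(H) = 0
h = √53 (h = √((-1 - 2*(-82)) - 110) = √((-1 + 164) - 110) = √(163 - 110) = √53 ≈ 7.2801)
y(U(-7)) + h = 0 + √53 = √53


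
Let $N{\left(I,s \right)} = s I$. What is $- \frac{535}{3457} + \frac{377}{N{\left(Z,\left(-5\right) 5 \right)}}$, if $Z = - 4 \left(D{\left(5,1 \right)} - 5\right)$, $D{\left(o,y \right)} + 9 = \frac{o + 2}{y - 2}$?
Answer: $- \frac{2426789}{7259700} \approx -0.33428$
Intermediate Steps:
$D{\left(o,y \right)} = -9 + \frac{2 + o}{-2 + y}$ ($D{\left(o,y \right)} = -9 + \frac{o + 2}{y - 2} = -9 + \frac{2 + o}{-2 + y}$)
$Z = 84$ ($Z = - 4 \left(\frac{20 + 5 - 9}{-2 + 1} - 5\right) = - 4 \left(\frac{20 + 5 - 9}{-1} - 5\right) = - 4 \left(\left(-1\right) 16 - 5\right) = - 4 \left(-16 - 5\right) = \left(-4\right) \left(-21\right) = 84$)
$N{\left(I,s \right)} = I s$
$- \frac{535}{3457} + \frac{377}{N{\left(Z,\left(-5\right) 5 \right)}} = - \frac{535}{3457} + \frac{377}{84 \left(\left(-5\right) 5\right)} = \left(-535\right) \frac{1}{3457} + \frac{377}{84 \left(-25\right)} = - \frac{535}{3457} + \frac{377}{-2100} = - \frac{535}{3457} + 377 \left(- \frac{1}{2100}\right) = - \frac{535}{3457} - \frac{377}{2100} = - \frac{2426789}{7259700}$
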